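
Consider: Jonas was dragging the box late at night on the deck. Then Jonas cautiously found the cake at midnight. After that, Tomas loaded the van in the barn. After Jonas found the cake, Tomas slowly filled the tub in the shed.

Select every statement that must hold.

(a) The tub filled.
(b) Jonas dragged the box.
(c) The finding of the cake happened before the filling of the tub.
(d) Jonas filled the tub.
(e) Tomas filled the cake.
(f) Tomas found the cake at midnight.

(a), (b), (c)

(a) Entailed — 'Tomas filled the tub' is causative; it entails the inchoative 'the tub filled'.
(b) Entailed — 'drag' is an activity; 'was dragging' entails that some dragging happened, so 'dragged' holds.
(c) Entailed — the narrative places the finding before the filling.
(d) Not entailed — the passage has Tomas filling the tub, not Jonas.
(e) Not entailed — Tomas filled the tub, not the cake; the cake belongs to the finding event.
(f) Not entailed — the passage has Jonas finding the cake, not Tomas.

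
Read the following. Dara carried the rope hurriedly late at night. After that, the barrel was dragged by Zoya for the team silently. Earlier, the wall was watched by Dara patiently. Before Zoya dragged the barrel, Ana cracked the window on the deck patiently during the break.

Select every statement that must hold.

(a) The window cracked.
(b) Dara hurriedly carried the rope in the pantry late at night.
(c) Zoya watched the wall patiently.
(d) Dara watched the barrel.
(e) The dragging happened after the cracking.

(a) Entailed — 'Ana cracked the window' is causative; it entails the inchoative 'the window cracked'.
(b) Not entailed — 'in the pantry' adds information not in the original event.
(c) Not entailed — the passage has Dara watching the wall, not Zoya.
(d) Not entailed — Dara watched the wall, not the barrel; the barrel belongs to the dragging event.
(e) Entailed — the narrative places the cracking before the dragging.

(a), (e)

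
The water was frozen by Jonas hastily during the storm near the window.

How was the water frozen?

'hastily' marks the manner of the freezing event.

hastily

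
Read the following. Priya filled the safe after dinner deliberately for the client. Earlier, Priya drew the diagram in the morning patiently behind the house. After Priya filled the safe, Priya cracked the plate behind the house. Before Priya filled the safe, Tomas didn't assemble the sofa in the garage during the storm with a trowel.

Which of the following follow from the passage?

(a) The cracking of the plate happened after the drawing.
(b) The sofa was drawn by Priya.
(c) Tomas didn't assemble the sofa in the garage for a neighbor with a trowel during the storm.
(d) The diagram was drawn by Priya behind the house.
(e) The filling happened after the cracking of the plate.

(a) Entailed — the narrative places the drawing before the cracking.
(b) Not entailed — Priya drew the diagram, not the sofa; the sofa belongs to the assembling event.
(c) Entailed — under negation, adding a further restriction is entailed: if no such assembling event occurred, none occurred for a neighbor either.
(d) Entailed — the original entails any weakening of itself; this just drops 'patiently', 'in the morning'.
(e) Not entailed — the narrative places the filling before the cracking, not after.

(a), (c), (d)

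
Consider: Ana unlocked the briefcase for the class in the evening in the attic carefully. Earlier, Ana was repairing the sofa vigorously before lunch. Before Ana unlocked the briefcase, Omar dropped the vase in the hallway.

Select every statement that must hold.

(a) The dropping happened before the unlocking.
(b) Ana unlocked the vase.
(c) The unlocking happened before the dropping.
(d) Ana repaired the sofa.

(a)

(a) Entailed — the narrative places the dropping before the unlocking.
(b) Not entailed — Ana unlocked the briefcase, not the vase; the vase belongs to the dropping event.
(c) Not entailed — the narrative places the dropping before the unlocking, not after.
(d) Not entailed — 'was repairing' is progressive on an accomplishment; it does not entail the completed 'repaired'.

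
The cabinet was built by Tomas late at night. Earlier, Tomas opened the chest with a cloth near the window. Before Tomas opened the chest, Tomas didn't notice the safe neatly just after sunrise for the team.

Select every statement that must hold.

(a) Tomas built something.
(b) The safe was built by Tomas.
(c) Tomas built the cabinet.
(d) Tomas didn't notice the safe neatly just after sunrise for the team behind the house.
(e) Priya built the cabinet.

(a), (c), (d)

(a) Entailed — the original entails any weakening of itself; this just drops 'late at night' and generalizes the patient.
(b) Not entailed — Tomas built the cabinet, not the safe; the safe belongs to the noticing event.
(c) Entailed — every conjunct here is already in the original building event.
(d) Entailed — under negation, adding a further restriction is entailed: if no such noticing event occurred, none occurred behind the house either.
(e) Not entailed — the passage has Tomas building the cabinet, not Priya.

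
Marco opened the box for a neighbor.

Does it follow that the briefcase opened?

Nothing is said about any briefcase; only the box is affected.

no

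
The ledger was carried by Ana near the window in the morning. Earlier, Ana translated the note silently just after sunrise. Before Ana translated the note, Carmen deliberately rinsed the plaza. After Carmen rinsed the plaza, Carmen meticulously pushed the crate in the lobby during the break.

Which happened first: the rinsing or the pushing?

the rinsing

The connectives place the rinsing before the pushing.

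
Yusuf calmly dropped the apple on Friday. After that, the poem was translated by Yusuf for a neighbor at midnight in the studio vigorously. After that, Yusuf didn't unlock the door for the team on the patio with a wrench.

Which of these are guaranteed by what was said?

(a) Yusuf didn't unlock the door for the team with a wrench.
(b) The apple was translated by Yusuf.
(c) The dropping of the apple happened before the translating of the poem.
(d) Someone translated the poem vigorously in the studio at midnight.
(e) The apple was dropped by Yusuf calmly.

(c), (d), (e)

(a) Not entailed — dropping 'on the patio' under negation is not valid — the original leaves open that Yusuf unlocked the door some other way.
(b) Not entailed — Yusuf translated the poem, not the apple; the apple belongs to the dropping event.
(c) Entailed — the narrative places the dropping before the translating.
(d) Entailed — every conjunct here is already in the original translating event.
(e) Entailed — dropping 'on Friday' leaves a sub-description the original still satisfies.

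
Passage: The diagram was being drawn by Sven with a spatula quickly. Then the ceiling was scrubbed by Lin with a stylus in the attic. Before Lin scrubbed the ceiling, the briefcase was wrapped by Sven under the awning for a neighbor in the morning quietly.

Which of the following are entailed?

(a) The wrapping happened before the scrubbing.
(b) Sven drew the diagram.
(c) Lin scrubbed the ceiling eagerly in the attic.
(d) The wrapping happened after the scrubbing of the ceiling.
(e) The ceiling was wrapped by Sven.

(a)

(a) Entailed — the narrative places the wrapping before the scrubbing.
(b) Not entailed — 'was drawing' is progressive on an accomplishment; it does not entail the completed 'drew'.
(c) Not entailed — 'eagerly' adds information not in the original event.
(d) Not entailed — the narrative places the wrapping before the scrubbing, not after.
(e) Not entailed — Sven wrapped the briefcase, not the ceiling; the ceiling belongs to the scrubbing event.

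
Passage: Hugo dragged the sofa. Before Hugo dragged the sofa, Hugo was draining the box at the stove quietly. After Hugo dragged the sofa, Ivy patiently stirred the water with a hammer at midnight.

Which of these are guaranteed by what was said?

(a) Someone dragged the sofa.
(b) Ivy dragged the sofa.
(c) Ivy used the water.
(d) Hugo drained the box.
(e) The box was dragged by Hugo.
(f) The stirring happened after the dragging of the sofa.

(a), (f)

(a) Entailed — this follows by dropping conjuncts from the dragging event's description.
(b) Not entailed — the passage has Hugo dragging the sofa, not Ivy.
(c) Not entailed — the water is the patient, not an instrument — Ivy used a hammer.
(d) Not entailed — 'was draining' is progressive on an accomplishment; it does not entail the completed 'drained'.
(e) Not entailed — Hugo dragged the sofa, not the box; the box belongs to the draining event.
(f) Entailed — the narrative places the dragging before the stirring.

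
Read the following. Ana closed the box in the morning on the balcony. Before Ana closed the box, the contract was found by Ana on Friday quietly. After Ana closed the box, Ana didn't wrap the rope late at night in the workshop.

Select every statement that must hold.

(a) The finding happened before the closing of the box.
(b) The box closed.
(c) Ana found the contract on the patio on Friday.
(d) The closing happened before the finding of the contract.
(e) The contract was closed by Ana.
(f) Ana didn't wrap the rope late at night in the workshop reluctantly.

(a), (b), (f)

(a) Entailed — the narrative places the finding before the closing.
(b) Entailed — 'Ana closed the box' is causative; it entails the inchoative 'the box closed'.
(c) Not entailed — 'on the patio' adds information not in the original event.
(d) Not entailed — the narrative places the finding before the closing, not after.
(e) Not entailed — Ana closed the box, not the contract; the contract belongs to the finding event.
(f) Entailed — under negation, adding a further restriction is entailed: if no such wrapping event occurred, none occurred reluctantly either.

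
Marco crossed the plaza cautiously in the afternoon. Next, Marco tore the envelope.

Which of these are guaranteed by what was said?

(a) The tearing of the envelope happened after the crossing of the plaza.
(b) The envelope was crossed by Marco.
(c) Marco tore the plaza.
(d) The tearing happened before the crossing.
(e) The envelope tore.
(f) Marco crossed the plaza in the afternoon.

(a) Entailed — the narrative places the crossing before the tearing.
(b) Not entailed — Marco crossed the plaza, not the envelope; the envelope belongs to the tearing event.
(c) Not entailed — Marco tore the envelope, not the plaza; the plaza belongs to the crossing event.
(d) Not entailed — the narrative places the crossing before the tearing, not after.
(e) Entailed — 'Marco tore the envelope' is causative; it entails the inchoative 'the envelope tore'.
(f) Entailed — every conjunct here is already in the original crossing event.

(a), (e), (f)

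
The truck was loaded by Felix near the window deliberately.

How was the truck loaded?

'deliberately' marks the manner of the loading event.

deliberately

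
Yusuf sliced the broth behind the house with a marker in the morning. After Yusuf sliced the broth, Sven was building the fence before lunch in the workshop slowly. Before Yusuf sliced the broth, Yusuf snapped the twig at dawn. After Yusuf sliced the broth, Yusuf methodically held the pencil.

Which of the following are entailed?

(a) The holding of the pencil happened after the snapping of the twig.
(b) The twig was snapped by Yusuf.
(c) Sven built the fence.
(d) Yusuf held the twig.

(a) Entailed — the narrative places the snapping before the holding.
(b) Entailed — every conjunct here is already in the original snapping event.
(c) Not entailed — 'was building' is progressive on an accomplishment; it does not entail the completed 'built'.
(d) Not entailed — Yusuf held the pencil, not the twig; the twig belongs to the snapping event.

(a), (b)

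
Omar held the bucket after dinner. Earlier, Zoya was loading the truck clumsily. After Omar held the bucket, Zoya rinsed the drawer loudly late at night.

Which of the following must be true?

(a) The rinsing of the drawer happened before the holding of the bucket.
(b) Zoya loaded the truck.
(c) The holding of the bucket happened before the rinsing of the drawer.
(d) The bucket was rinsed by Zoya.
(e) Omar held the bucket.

(a) Not entailed — the narrative places the holding before the rinsing, not after.
(b) Not entailed — 'was loading' is progressive on an accomplishment; it does not entail the completed 'loaded'.
(c) Entailed — the narrative places the holding before the rinsing.
(d) Not entailed — Zoya rinsed the drawer, not the bucket; the bucket belongs to the holding event.
(e) Entailed — the original entails any weakening of itself; this just drops 'after dinner'.

(c), (e)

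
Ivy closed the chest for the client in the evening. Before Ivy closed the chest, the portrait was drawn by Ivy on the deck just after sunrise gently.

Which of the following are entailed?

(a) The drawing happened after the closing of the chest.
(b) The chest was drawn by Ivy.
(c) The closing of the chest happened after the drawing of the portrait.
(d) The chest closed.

(c), (d)

(a) Not entailed — the narrative places the drawing before the closing, not after.
(b) Not entailed — Ivy drew the portrait, not the chest; the chest belongs to the closing event.
(c) Entailed — the narrative places the drawing before the closing.
(d) Entailed — 'Ivy closed the chest' is causative; it entails the inchoative 'the chest closed'.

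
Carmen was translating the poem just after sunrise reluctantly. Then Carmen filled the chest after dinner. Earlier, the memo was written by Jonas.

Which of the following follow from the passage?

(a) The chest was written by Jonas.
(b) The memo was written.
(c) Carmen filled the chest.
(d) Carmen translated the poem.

(b), (c)

(a) Not entailed — Jonas wrote the memo, not the chest; the chest belongs to the filling event.
(b) Entailed — the original entails any weakening of itself; this just generalizes the agent.
(c) Entailed — every conjunct here is already in the original filling event.
(d) Not entailed — 'was translating' is progressive on an accomplishment; it does not entail the completed 'translated'.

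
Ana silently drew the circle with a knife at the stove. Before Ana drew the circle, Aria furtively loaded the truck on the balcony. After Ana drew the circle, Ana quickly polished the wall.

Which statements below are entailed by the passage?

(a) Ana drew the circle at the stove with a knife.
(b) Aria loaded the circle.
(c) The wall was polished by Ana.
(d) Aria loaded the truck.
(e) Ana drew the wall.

(a), (c), (d)

(a) Entailed — this follows by dropping conjuncts from the drawing event's description.
(b) Not entailed — Aria loaded the truck, not the circle; the circle belongs to the drawing event.
(c) Entailed — every conjunct here is already in the original polishing event.
(d) Entailed — dropping 'on the balcony', 'furtively' leaves a sub-description the original still satisfies.
(e) Not entailed — Ana drew the circle, not the wall; the wall belongs to the polishing event.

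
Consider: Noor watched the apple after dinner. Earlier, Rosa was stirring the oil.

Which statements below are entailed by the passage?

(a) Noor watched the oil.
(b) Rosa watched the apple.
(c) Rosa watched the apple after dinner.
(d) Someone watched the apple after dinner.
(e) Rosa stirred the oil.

(a) Not entailed — Noor watched the apple, not the oil; the oil belongs to the stirring event.
(b) Not entailed — the passage has Noor watching the apple, not Rosa.
(c) Not entailed — the passage has Noor watching the apple, not Rosa.
(d) Entailed — the original entails any weakening of itself; this just generalizes the agent.
(e) Entailed — 'stir' is an activity; 'was stirring' entails that some stirring happened, so 'stirred' holds.

(d), (e)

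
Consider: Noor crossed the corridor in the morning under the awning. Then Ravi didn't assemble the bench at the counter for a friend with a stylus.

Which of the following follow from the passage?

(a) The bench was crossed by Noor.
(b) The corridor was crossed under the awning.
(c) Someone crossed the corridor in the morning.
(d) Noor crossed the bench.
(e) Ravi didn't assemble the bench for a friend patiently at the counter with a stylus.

(a) Not entailed — Noor crossed the corridor, not the bench; the bench belongs to the assembling event.
(b) Entailed — dropping 'in the morning' and generalizing the agent leaves a sub-description the original still satisfies.
(c) Entailed — every conjunct here is already in the original crossing event.
(d) Not entailed — Noor crossed the corridor, not the bench; the bench belongs to the assembling event.
(e) Entailed — under negation, adding a further restriction is entailed: if no such assembling event occurred, none occurred patiently either.

(b), (c), (e)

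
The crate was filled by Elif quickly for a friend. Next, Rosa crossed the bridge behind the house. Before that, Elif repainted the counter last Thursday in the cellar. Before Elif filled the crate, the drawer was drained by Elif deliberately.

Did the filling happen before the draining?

no

The narrative orders the draining before the filling.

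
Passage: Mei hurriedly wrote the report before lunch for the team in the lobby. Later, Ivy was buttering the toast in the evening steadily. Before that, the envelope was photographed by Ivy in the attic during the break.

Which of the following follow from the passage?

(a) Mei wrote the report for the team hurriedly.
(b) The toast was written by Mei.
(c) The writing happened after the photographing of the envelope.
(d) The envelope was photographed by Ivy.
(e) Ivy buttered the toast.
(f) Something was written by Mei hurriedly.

(a), (d), (f)

(a) Entailed — dropping 'in the lobby', 'before lunch' leaves a sub-description the original still satisfies.
(b) Not entailed — Mei wrote the report, not the toast; the toast belongs to the buttering event.
(c) Not entailed — the narrative doesn't order the photographing relative to the writing.
(d) Entailed — this follows by dropping conjuncts from the photographing event's description.
(e) Not entailed — 'was buttering' is progressive on an accomplishment; it does not entail the completed 'buttered'.
(f) Entailed — every conjunct here is already in the original writing event.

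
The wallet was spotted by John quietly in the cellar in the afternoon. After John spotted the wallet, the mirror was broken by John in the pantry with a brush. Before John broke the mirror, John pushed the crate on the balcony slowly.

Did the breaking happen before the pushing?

The narrative orders the pushing before the breaking.

no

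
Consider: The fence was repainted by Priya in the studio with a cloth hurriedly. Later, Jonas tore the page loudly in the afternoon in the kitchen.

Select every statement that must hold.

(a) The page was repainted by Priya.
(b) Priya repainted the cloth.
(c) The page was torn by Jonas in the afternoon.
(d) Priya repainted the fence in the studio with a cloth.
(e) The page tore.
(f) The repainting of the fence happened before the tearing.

(c), (d), (e), (f)

(a) Not entailed — Priya repainted the fence, not the page; the page belongs to the tearing event.
(b) Not entailed — the cloth is the instrument, not what was repainted.
(c) Entailed — this follows by dropping conjuncts from the tearing event's description.
(d) Entailed — every conjunct here is already in the original repainting event.
(e) Entailed — 'Jonas tore the page' is causative; it entails the inchoative 'the page tore'.
(f) Entailed — the narrative places the repainting before the tearing.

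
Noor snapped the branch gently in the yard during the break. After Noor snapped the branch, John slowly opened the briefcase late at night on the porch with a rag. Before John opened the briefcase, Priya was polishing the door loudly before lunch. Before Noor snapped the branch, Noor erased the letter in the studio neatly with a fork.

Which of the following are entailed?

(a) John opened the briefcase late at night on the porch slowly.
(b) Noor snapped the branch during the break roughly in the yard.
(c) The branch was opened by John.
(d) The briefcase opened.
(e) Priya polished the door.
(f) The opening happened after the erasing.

(a), (d), (e), (f)

(a) Entailed — every conjunct here is already in the original opening event.
(b) Not entailed — 'roughly' adds a manner not in (and inconsistent with) the original.
(c) Not entailed — John opened the briefcase, not the branch; the branch belongs to the snapping event.
(d) Entailed — 'John opened the briefcase' is causative; it entails the inchoative 'the briefcase opened'.
(e) Entailed — 'polish' is an activity; 'was polishing' entails that some polishing happened, so 'polished' holds.
(f) Entailed — the narrative places the erasing before the opening.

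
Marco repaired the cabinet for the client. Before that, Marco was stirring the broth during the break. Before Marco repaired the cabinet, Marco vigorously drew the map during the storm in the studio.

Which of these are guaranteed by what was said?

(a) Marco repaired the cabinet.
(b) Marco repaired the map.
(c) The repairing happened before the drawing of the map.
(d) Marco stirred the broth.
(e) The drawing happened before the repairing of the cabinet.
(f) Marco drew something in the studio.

(a) Entailed — every conjunct here is already in the original repairing event.
(b) Not entailed — Marco repaired the cabinet, not the map; the map belongs to the drawing event.
(c) Not entailed — the narrative places the drawing before the repairing, not after.
(d) Entailed — 'stir' is an activity; 'was stirring' entails that some stirring happened, so 'stirred' holds.
(e) Entailed — the narrative places the drawing before the repairing.
(f) Entailed — every conjunct here is already in the original drawing event.

(a), (d), (e), (f)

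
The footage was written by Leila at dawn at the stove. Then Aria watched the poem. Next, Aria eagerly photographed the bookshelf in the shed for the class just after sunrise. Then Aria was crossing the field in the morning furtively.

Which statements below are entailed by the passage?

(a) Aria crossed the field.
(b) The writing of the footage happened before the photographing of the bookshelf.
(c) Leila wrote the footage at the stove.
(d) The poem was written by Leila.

(a) Not entailed — 'was crossing' is progressive on an accomplishment; it does not entail the completed 'crossed'.
(b) Entailed — the narrative places the writing before the photographing.
(c) Entailed — the original entails any weakening of itself; this just drops 'at dawn'.
(d) Not entailed — Leila wrote the footage, not the poem; the poem belongs to the watching event.

(b), (c)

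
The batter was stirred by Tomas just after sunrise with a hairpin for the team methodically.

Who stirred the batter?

'Tomas' marks the agent of the stirring event.

Tomas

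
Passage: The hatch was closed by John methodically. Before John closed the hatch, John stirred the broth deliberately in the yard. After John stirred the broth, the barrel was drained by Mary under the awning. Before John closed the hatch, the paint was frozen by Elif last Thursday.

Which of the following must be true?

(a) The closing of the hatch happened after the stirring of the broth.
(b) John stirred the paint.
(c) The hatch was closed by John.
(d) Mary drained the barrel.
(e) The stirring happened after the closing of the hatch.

(a) Entailed — the narrative places the stirring before the closing.
(b) Not entailed — John stirred the broth, not the paint; the paint belongs to the freezing event.
(c) Entailed — this follows by dropping conjuncts from the closing event's description.
(d) Entailed — dropping 'under the awning' leaves a sub-description the original still satisfies.
(e) Not entailed — the narrative places the stirring before the closing, not after.

(a), (c), (d)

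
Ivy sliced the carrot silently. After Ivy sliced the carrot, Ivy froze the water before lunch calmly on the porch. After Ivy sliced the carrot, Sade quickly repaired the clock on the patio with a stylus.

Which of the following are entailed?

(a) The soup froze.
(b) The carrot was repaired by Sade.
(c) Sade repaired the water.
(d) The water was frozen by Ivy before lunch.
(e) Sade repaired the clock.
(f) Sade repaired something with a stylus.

(a) Not entailed — the water is what froze, not the soup.
(b) Not entailed — Sade repaired the clock, not the carrot; the carrot belongs to the slicing event.
(c) Not entailed — Sade repaired the clock, not the water; the water belongs to the freezing event.
(d) Entailed — the original entails any weakening of itself; this just drops 'on the porch', 'calmly'.
(e) Entailed — this follows by dropping conjuncts from the repairing event's description.
(f) Entailed — the original entails any weakening of itself; this just drops 'on the patio', 'quickly' and generalizes the patient.

(d), (e), (f)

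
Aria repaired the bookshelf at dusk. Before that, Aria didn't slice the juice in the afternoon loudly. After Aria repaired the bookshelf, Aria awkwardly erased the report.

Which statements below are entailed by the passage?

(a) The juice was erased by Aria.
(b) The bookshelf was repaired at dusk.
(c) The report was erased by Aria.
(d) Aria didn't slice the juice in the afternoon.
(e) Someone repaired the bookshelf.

(a) Not entailed — Aria erased the report, not the juice; the juice belongs to the slicing event.
(b) Entailed — this follows by dropping conjuncts from the repairing event's description.
(c) Entailed — dropping 'awkwardly' leaves a sub-description the original still satisfies.
(d) Not entailed — dropping 'loudly' under negation is not valid — the original leaves open that Aria sliced the juice some other way.
(e) Entailed — the original entails any weakening of itself; this just drops 'at dusk' and generalizes the agent.

(b), (c), (e)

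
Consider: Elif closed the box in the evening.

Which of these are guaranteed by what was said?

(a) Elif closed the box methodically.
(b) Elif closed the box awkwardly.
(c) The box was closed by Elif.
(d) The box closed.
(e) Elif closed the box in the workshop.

(a) Not entailed — 'methodically' adds information not in the original event.
(b) Not entailed — 'awkwardly' adds information not in the original event.
(c) Entailed — this follows by dropping conjuncts from the closing event's description.
(d) Entailed — 'Elif closed the box' is causative; it entails the inchoative 'the box closed'.
(e) Not entailed — 'in the workshop' adds information not in the original event.

(c), (d)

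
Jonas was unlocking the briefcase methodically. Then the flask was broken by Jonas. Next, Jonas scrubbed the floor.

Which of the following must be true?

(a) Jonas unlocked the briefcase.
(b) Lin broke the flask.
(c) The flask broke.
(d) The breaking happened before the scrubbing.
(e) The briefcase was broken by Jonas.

(c), (d)

(a) Not entailed — 'was unlocking' is progressive on an accomplishment; it does not entail the completed 'unlocked'.
(b) Not entailed — the passage has Jonas breaking the flask, not Lin.
(c) Entailed — 'Jonas broke the flask' is causative; it entails the inchoative 'the flask broke'.
(d) Entailed — the narrative places the breaking before the scrubbing.
(e) Not entailed — Jonas broke the flask, not the briefcase; the briefcase belongs to the unlocking event.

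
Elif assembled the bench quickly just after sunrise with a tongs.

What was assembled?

the bench

'the bench' marks the patient of the assembling event.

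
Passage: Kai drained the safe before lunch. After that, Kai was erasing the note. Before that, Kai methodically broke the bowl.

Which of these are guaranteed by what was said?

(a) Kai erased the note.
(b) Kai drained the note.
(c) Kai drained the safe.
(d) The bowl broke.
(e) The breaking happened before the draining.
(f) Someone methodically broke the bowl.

(a) Not entailed — 'was erasing' is progressive on an accomplishment; it does not entail the completed 'erased'.
(b) Not entailed — Kai drained the safe, not the note; the note belongs to the erasing event.
(c) Entailed — this follows by dropping conjuncts from the draining event's description.
(d) Entailed — 'Kai broke the bowl' is causative; it entails the inchoative 'the bowl broke'.
(e) Not entailed — the narrative doesn't order the breaking relative to the draining.
(f) Entailed — the original entails any weakening of itself; this just generalizes the agent.

(c), (d), (f)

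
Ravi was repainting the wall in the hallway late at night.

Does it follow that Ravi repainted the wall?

no

'was repainting' is progressive; for an accomplishment like 'repaint the wall', it doesn't entail completion.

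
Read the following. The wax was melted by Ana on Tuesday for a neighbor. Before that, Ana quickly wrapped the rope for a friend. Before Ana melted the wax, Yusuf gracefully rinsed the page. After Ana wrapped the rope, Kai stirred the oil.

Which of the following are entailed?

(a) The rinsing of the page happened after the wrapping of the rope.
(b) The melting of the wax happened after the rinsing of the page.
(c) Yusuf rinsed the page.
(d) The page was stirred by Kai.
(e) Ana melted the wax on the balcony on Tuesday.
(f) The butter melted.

(a) Not entailed — the narrative doesn't order the wrapping relative to the rinsing.
(b) Entailed — the narrative places the rinsing before the melting.
(c) Entailed — this follows by dropping conjuncts from the rinsing event's description.
(d) Not entailed — Kai stirred the oil, not the page; the page belongs to the rinsing event.
(e) Not entailed — 'on the balcony' adds information not in the original event.
(f) Not entailed — the wax is what melted, not the butter.

(b), (c)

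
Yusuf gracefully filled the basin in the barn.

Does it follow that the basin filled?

'Yusuf filled the basin' is the causative; it entails the inchoative 'the basin filled'.

yes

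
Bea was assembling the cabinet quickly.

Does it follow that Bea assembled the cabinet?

'was assembling' is progressive; for an accomplishment like 'assemble the cabinet', it doesn't entail completion.

no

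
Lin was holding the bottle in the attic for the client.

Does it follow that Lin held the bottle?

yes

'hold' is atelic; if Lin was holding the bottle, then Lin held the bottle (for some time).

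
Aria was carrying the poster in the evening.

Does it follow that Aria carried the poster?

'carry' is atelic; if Aria was carrying the poster, then Aria carried the poster (for some time).

yes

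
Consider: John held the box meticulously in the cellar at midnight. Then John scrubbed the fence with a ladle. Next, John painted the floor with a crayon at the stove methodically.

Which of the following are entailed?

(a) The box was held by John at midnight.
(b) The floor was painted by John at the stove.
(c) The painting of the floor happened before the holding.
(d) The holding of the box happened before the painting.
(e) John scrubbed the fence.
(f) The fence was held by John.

(a), (b), (d), (e)

(a) Entailed — dropping 'meticulously', 'in the cellar' leaves a sub-description the original still satisfies.
(b) Entailed — the original entails any weakening of itself; this just drops 'methodically', 'with a crayon'.
(c) Not entailed — the narrative places the holding before the painting, not after.
(d) Entailed — the narrative places the holding before the painting.
(e) Entailed — the original entails any weakening of itself; this just drops 'with a ladle'.
(f) Not entailed — John held the box, not the fence; the fence belongs to the scrubbing event.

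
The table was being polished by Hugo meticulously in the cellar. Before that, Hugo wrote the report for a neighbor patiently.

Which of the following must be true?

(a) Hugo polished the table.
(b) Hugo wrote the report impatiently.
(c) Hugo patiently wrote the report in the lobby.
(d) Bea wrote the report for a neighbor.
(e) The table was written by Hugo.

(a)

(a) Entailed — 'polish' is an activity; 'was polishing' entails that some polishing happened, so 'polished' holds.
(b) Not entailed — 'impatiently' adds a manner not in (and inconsistent with) the original.
(c) Not entailed — 'in the lobby' adds information not in the original event.
(d) Not entailed — the passage has Hugo writing the report, not Bea.
(e) Not entailed — Hugo wrote the report, not the table; the table belongs to the polishing event.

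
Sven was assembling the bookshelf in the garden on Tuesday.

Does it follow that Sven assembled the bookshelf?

no

'was assembling' is progressive; for an accomplishment like 'assemble the bookshelf', it doesn't entail completion.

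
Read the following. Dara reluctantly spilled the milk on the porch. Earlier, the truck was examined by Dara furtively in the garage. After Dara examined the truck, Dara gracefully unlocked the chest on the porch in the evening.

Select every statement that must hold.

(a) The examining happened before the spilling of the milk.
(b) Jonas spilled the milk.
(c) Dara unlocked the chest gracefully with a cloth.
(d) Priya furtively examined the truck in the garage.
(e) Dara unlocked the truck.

(a)

(a) Entailed — the narrative places the examining before the spilling.
(b) Not entailed — the passage has Dara spilling the milk, not Jonas.
(c) Not entailed — 'with a cloth' adds information not in the original event.
(d) Not entailed — the passage has Dara examining the truck, not Priya.
(e) Not entailed — Dara unlocked the chest, not the truck; the truck belongs to the examining event.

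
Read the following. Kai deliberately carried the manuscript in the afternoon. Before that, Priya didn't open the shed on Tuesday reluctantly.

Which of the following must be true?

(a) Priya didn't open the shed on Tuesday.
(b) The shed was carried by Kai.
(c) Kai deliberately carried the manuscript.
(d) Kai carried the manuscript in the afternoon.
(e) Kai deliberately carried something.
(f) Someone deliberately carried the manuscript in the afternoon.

(c), (d), (e), (f)

(a) Not entailed — dropping 'reluctantly' under negation is not valid — the original leaves open that Priya opened the shed some other way.
(b) Not entailed — Kai carried the manuscript, not the shed; the shed belongs to the opening event.
(c) Entailed — the original entails any weakening of itself; this just drops 'in the afternoon'.
(d) Entailed — dropping 'deliberately' leaves a sub-description the original still satisfies.
(e) Entailed — the original entails any weakening of itself; this just drops 'in the afternoon' and generalizes the patient.
(f) Entailed — this follows by dropping conjuncts from the carrying event's description.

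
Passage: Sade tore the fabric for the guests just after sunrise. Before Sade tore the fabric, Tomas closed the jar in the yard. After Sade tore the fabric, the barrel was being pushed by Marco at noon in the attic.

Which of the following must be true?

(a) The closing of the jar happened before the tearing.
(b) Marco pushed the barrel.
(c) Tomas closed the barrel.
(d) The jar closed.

(a) Entailed — the narrative places the closing before the tearing.
(b) Entailed — 'push' is an activity; 'was pushing' entails that some pushing happened, so 'pushed' holds.
(c) Not entailed — Tomas closed the jar, not the barrel; the barrel belongs to the pushing event.
(d) Entailed — 'Tomas closed the jar' is causative; it entails the inchoative 'the jar closed'.

(a), (b), (d)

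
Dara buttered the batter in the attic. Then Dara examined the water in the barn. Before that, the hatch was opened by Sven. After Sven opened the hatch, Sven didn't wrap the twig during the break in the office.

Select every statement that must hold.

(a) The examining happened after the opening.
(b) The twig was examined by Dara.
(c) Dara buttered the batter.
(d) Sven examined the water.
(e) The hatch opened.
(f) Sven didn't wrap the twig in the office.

(a) Entailed — the narrative places the opening before the examining.
(b) Not entailed — Dara examined the water, not the twig; the twig belongs to the wrapping event.
(c) Entailed — the original entails any weakening of itself; this just drops 'in the attic'.
(d) Not entailed — the passage has Dara examining the water, not Sven.
(e) Entailed — 'Sven opened the hatch' is causative; it entails the inchoative 'the hatch opened'.
(f) Not entailed — dropping 'during the break' under negation is not valid — the original leaves open that Sven wrapped the twig some other way.

(a), (c), (e)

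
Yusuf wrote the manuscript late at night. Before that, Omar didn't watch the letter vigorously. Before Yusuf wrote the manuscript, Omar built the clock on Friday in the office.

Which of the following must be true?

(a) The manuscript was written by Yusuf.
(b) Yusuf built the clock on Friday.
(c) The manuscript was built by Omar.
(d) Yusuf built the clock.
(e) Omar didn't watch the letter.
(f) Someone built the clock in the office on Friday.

(a), (f)

(a) Entailed — the original entails any weakening of itself; this just drops 'late at night'.
(b) Not entailed — the passage has Omar building the clock, not Yusuf.
(c) Not entailed — Omar built the clock, not the manuscript; the manuscript belongs to the writing event.
(d) Not entailed — the passage has Omar building the clock, not Yusuf.
(e) Not entailed — dropping 'vigorously' under negation is not valid — the original leaves open that Omar watched the letter some other way.
(f) Entailed — every conjunct here is already in the original building event.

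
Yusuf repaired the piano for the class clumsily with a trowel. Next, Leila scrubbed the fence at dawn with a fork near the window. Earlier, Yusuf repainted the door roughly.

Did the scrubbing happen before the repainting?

The narrative orders the repainting before the scrubbing.

no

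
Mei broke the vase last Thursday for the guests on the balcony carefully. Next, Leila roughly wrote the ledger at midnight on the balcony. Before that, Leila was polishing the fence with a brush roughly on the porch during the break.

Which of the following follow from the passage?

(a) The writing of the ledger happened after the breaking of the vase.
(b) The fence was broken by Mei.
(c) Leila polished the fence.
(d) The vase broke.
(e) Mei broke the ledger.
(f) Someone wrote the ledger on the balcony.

(a), (c), (d), (f)

(a) Entailed — the narrative places the breaking before the writing.
(b) Not entailed — Mei broke the vase, not the fence; the fence belongs to the polishing event.
(c) Entailed — 'polish' is an activity; 'was polishing' entails that some polishing happened, so 'polished' holds.
(d) Entailed — 'Mei broke the vase' is causative; it entails the inchoative 'the vase broke'.
(e) Not entailed — Mei broke the vase, not the ledger; the ledger belongs to the writing event.
(f) Entailed — the original entails any weakening of itself; this just drops 'roughly', 'at midnight' and generalizes the agent.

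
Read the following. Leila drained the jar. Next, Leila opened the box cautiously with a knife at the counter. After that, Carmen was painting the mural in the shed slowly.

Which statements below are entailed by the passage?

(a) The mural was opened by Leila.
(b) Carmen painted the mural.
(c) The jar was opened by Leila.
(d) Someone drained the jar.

(d)

(a) Not entailed — Leila opened the box, not the mural; the mural belongs to the painting event.
(b) Not entailed — 'was painting' is progressive on an accomplishment; it does not entail the completed 'painted'.
(c) Not entailed — Leila opened the box, not the jar; the jar belongs to the draining event.
(d) Entailed — this follows by dropping conjuncts from the draining event's description.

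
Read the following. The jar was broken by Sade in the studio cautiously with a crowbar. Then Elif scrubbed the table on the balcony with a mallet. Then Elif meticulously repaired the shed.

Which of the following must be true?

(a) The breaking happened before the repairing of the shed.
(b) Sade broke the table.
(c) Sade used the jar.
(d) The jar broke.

(a) Entailed — the narrative places the breaking before the repairing.
(b) Not entailed — Sade broke the jar, not the table; the table belongs to the scrubbing event.
(c) Not entailed — the jar is the patient, not an instrument — Sade used a crowbar.
(d) Entailed — 'Sade broke the jar' is causative; it entails the inchoative 'the jar broke'.

(a), (d)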